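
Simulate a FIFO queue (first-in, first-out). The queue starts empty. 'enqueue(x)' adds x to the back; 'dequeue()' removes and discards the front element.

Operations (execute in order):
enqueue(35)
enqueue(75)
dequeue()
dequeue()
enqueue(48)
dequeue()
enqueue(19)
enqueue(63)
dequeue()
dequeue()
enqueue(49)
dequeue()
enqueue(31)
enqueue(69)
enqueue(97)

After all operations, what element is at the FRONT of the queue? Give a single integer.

enqueue(35): queue = [35]
enqueue(75): queue = [35, 75]
dequeue(): queue = [75]
dequeue(): queue = []
enqueue(48): queue = [48]
dequeue(): queue = []
enqueue(19): queue = [19]
enqueue(63): queue = [19, 63]
dequeue(): queue = [63]
dequeue(): queue = []
enqueue(49): queue = [49]
dequeue(): queue = []
enqueue(31): queue = [31]
enqueue(69): queue = [31, 69]
enqueue(97): queue = [31, 69, 97]

Answer: 31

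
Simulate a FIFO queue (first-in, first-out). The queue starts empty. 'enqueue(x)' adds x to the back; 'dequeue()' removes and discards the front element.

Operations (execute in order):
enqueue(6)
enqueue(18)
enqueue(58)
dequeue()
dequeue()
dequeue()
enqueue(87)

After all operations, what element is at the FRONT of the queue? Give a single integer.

enqueue(6): queue = [6]
enqueue(18): queue = [6, 18]
enqueue(58): queue = [6, 18, 58]
dequeue(): queue = [18, 58]
dequeue(): queue = [58]
dequeue(): queue = []
enqueue(87): queue = [87]

Answer: 87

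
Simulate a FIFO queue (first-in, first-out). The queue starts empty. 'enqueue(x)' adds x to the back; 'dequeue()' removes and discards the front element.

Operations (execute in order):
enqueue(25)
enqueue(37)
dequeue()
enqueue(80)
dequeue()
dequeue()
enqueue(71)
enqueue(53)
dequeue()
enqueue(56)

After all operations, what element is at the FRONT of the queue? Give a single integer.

Answer: 53

Derivation:
enqueue(25): queue = [25]
enqueue(37): queue = [25, 37]
dequeue(): queue = [37]
enqueue(80): queue = [37, 80]
dequeue(): queue = [80]
dequeue(): queue = []
enqueue(71): queue = [71]
enqueue(53): queue = [71, 53]
dequeue(): queue = [53]
enqueue(56): queue = [53, 56]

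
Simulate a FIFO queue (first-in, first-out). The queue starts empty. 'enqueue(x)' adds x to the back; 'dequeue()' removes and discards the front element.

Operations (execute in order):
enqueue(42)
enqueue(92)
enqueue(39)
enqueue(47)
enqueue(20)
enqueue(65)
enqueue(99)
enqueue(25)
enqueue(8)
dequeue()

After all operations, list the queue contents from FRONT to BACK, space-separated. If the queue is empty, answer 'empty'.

enqueue(42): [42]
enqueue(92): [42, 92]
enqueue(39): [42, 92, 39]
enqueue(47): [42, 92, 39, 47]
enqueue(20): [42, 92, 39, 47, 20]
enqueue(65): [42, 92, 39, 47, 20, 65]
enqueue(99): [42, 92, 39, 47, 20, 65, 99]
enqueue(25): [42, 92, 39, 47, 20, 65, 99, 25]
enqueue(8): [42, 92, 39, 47, 20, 65, 99, 25, 8]
dequeue(): [92, 39, 47, 20, 65, 99, 25, 8]

Answer: 92 39 47 20 65 99 25 8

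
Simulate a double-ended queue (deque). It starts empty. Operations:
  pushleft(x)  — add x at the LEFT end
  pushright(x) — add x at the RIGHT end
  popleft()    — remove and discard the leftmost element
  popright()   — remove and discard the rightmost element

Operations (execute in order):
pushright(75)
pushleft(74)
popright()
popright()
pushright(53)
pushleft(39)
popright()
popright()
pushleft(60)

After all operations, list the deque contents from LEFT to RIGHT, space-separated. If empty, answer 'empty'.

pushright(75): [75]
pushleft(74): [74, 75]
popright(): [74]
popright(): []
pushright(53): [53]
pushleft(39): [39, 53]
popright(): [39]
popright(): []
pushleft(60): [60]

Answer: 60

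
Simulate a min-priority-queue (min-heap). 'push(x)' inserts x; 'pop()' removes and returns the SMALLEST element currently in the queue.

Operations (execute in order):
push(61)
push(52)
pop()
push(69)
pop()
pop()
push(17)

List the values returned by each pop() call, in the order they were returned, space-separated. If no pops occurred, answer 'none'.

push(61): heap contents = [61]
push(52): heap contents = [52, 61]
pop() → 52: heap contents = [61]
push(69): heap contents = [61, 69]
pop() → 61: heap contents = [69]
pop() → 69: heap contents = []
push(17): heap contents = [17]

Answer: 52 61 69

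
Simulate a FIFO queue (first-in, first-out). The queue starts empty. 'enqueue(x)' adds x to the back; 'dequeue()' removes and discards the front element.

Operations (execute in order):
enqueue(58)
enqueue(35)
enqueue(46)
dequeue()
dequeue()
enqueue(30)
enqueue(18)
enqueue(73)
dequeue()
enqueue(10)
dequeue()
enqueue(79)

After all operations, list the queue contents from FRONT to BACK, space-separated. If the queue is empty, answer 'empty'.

Answer: 18 73 10 79

Derivation:
enqueue(58): [58]
enqueue(35): [58, 35]
enqueue(46): [58, 35, 46]
dequeue(): [35, 46]
dequeue(): [46]
enqueue(30): [46, 30]
enqueue(18): [46, 30, 18]
enqueue(73): [46, 30, 18, 73]
dequeue(): [30, 18, 73]
enqueue(10): [30, 18, 73, 10]
dequeue(): [18, 73, 10]
enqueue(79): [18, 73, 10, 79]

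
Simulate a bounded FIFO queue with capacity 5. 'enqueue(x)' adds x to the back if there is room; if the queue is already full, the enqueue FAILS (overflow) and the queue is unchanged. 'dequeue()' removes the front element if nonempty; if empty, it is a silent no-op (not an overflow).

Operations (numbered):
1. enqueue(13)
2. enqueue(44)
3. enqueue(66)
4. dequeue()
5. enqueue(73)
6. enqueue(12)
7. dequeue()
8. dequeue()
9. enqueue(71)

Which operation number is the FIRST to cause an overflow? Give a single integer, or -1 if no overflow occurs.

1. enqueue(13): size=1
2. enqueue(44): size=2
3. enqueue(66): size=3
4. dequeue(): size=2
5. enqueue(73): size=3
6. enqueue(12): size=4
7. dequeue(): size=3
8. dequeue(): size=2
9. enqueue(71): size=3

Answer: -1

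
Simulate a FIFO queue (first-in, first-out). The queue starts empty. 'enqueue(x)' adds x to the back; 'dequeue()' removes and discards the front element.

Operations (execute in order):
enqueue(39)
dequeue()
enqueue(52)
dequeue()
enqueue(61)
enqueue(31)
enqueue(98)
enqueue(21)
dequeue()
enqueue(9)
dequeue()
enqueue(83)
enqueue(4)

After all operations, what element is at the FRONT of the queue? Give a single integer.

Answer: 98

Derivation:
enqueue(39): queue = [39]
dequeue(): queue = []
enqueue(52): queue = [52]
dequeue(): queue = []
enqueue(61): queue = [61]
enqueue(31): queue = [61, 31]
enqueue(98): queue = [61, 31, 98]
enqueue(21): queue = [61, 31, 98, 21]
dequeue(): queue = [31, 98, 21]
enqueue(9): queue = [31, 98, 21, 9]
dequeue(): queue = [98, 21, 9]
enqueue(83): queue = [98, 21, 9, 83]
enqueue(4): queue = [98, 21, 9, 83, 4]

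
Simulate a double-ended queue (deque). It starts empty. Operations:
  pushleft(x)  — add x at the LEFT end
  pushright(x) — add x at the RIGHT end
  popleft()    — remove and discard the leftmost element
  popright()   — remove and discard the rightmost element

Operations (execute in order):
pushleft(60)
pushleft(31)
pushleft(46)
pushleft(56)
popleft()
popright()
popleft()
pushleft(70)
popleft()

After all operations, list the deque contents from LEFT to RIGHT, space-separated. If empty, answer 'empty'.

pushleft(60): [60]
pushleft(31): [31, 60]
pushleft(46): [46, 31, 60]
pushleft(56): [56, 46, 31, 60]
popleft(): [46, 31, 60]
popright(): [46, 31]
popleft(): [31]
pushleft(70): [70, 31]
popleft(): [31]

Answer: 31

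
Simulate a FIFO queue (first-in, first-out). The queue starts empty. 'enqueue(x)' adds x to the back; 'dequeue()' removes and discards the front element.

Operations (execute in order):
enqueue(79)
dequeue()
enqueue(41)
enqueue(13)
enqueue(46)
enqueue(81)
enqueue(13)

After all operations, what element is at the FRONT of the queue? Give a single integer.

Answer: 41

Derivation:
enqueue(79): queue = [79]
dequeue(): queue = []
enqueue(41): queue = [41]
enqueue(13): queue = [41, 13]
enqueue(46): queue = [41, 13, 46]
enqueue(81): queue = [41, 13, 46, 81]
enqueue(13): queue = [41, 13, 46, 81, 13]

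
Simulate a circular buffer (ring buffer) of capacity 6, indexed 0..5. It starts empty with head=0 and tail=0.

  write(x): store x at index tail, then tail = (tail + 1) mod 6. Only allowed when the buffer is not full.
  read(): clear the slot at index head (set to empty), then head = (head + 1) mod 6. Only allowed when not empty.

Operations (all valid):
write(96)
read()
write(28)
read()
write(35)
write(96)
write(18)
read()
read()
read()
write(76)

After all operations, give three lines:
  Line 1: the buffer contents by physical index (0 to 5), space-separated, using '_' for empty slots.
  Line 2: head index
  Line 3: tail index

write(96): buf=[96 _ _ _ _ _], head=0, tail=1, size=1
read(): buf=[_ _ _ _ _ _], head=1, tail=1, size=0
write(28): buf=[_ 28 _ _ _ _], head=1, tail=2, size=1
read(): buf=[_ _ _ _ _ _], head=2, tail=2, size=0
write(35): buf=[_ _ 35 _ _ _], head=2, tail=3, size=1
write(96): buf=[_ _ 35 96 _ _], head=2, tail=4, size=2
write(18): buf=[_ _ 35 96 18 _], head=2, tail=5, size=3
read(): buf=[_ _ _ 96 18 _], head=3, tail=5, size=2
read(): buf=[_ _ _ _ 18 _], head=4, tail=5, size=1
read(): buf=[_ _ _ _ _ _], head=5, tail=5, size=0
write(76): buf=[_ _ _ _ _ 76], head=5, tail=0, size=1

Answer: _ _ _ _ _ 76
5
0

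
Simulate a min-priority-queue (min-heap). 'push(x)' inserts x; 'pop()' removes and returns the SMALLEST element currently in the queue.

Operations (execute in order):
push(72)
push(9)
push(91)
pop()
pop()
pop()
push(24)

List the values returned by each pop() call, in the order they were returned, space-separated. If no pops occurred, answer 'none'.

push(72): heap contents = [72]
push(9): heap contents = [9, 72]
push(91): heap contents = [9, 72, 91]
pop() → 9: heap contents = [72, 91]
pop() → 72: heap contents = [91]
pop() → 91: heap contents = []
push(24): heap contents = [24]

Answer: 9 72 91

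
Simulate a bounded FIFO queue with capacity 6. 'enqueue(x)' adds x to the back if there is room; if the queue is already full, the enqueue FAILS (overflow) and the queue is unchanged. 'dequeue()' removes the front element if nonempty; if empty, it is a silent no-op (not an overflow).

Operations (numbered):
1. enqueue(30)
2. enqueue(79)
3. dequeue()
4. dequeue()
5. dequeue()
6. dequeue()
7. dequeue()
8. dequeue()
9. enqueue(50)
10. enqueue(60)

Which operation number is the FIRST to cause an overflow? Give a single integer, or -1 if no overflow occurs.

Answer: -1

Derivation:
1. enqueue(30): size=1
2. enqueue(79): size=2
3. dequeue(): size=1
4. dequeue(): size=0
5. dequeue(): empty, no-op, size=0
6. dequeue(): empty, no-op, size=0
7. dequeue(): empty, no-op, size=0
8. dequeue(): empty, no-op, size=0
9. enqueue(50): size=1
10. enqueue(60): size=2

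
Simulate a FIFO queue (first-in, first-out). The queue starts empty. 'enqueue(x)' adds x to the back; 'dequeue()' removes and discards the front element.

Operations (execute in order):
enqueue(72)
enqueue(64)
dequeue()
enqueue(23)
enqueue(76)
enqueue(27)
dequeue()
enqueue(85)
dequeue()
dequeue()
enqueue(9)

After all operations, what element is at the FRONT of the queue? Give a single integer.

Answer: 27

Derivation:
enqueue(72): queue = [72]
enqueue(64): queue = [72, 64]
dequeue(): queue = [64]
enqueue(23): queue = [64, 23]
enqueue(76): queue = [64, 23, 76]
enqueue(27): queue = [64, 23, 76, 27]
dequeue(): queue = [23, 76, 27]
enqueue(85): queue = [23, 76, 27, 85]
dequeue(): queue = [76, 27, 85]
dequeue(): queue = [27, 85]
enqueue(9): queue = [27, 85, 9]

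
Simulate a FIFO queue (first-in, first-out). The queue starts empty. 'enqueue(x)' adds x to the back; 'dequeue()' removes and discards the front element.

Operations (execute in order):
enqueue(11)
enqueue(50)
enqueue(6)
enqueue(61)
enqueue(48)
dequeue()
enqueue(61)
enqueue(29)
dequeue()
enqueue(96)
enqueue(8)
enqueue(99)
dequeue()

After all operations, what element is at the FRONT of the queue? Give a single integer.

enqueue(11): queue = [11]
enqueue(50): queue = [11, 50]
enqueue(6): queue = [11, 50, 6]
enqueue(61): queue = [11, 50, 6, 61]
enqueue(48): queue = [11, 50, 6, 61, 48]
dequeue(): queue = [50, 6, 61, 48]
enqueue(61): queue = [50, 6, 61, 48, 61]
enqueue(29): queue = [50, 6, 61, 48, 61, 29]
dequeue(): queue = [6, 61, 48, 61, 29]
enqueue(96): queue = [6, 61, 48, 61, 29, 96]
enqueue(8): queue = [6, 61, 48, 61, 29, 96, 8]
enqueue(99): queue = [6, 61, 48, 61, 29, 96, 8, 99]
dequeue(): queue = [61, 48, 61, 29, 96, 8, 99]

Answer: 61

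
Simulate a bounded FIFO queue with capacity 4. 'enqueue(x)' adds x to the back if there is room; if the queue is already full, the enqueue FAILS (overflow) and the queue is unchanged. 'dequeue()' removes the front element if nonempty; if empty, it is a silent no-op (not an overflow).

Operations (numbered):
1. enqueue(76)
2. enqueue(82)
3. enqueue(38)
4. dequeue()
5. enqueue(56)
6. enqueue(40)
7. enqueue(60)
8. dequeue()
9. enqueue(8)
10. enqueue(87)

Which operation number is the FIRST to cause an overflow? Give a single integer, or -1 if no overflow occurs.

1. enqueue(76): size=1
2. enqueue(82): size=2
3. enqueue(38): size=3
4. dequeue(): size=2
5. enqueue(56): size=3
6. enqueue(40): size=4
7. enqueue(60): size=4=cap → OVERFLOW (fail)
8. dequeue(): size=3
9. enqueue(8): size=4
10. enqueue(87): size=4=cap → OVERFLOW (fail)

Answer: 7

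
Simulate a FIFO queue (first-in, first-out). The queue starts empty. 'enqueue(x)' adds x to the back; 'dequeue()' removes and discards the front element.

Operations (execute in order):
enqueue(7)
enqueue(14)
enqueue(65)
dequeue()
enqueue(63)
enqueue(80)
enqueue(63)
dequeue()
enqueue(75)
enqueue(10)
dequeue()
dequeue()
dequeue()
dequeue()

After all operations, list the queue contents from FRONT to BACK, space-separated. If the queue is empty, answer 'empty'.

enqueue(7): [7]
enqueue(14): [7, 14]
enqueue(65): [7, 14, 65]
dequeue(): [14, 65]
enqueue(63): [14, 65, 63]
enqueue(80): [14, 65, 63, 80]
enqueue(63): [14, 65, 63, 80, 63]
dequeue(): [65, 63, 80, 63]
enqueue(75): [65, 63, 80, 63, 75]
enqueue(10): [65, 63, 80, 63, 75, 10]
dequeue(): [63, 80, 63, 75, 10]
dequeue(): [80, 63, 75, 10]
dequeue(): [63, 75, 10]
dequeue(): [75, 10]

Answer: 75 10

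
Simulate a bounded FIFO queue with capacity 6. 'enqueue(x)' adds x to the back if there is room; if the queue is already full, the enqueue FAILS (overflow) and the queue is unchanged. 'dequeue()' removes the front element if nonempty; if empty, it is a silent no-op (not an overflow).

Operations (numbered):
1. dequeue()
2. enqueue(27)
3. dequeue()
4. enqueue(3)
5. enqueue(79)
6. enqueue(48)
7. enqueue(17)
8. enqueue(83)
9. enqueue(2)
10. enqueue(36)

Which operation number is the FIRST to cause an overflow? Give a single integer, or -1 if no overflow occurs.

Answer: 10

Derivation:
1. dequeue(): empty, no-op, size=0
2. enqueue(27): size=1
3. dequeue(): size=0
4. enqueue(3): size=1
5. enqueue(79): size=2
6. enqueue(48): size=3
7. enqueue(17): size=4
8. enqueue(83): size=5
9. enqueue(2): size=6
10. enqueue(36): size=6=cap → OVERFLOW (fail)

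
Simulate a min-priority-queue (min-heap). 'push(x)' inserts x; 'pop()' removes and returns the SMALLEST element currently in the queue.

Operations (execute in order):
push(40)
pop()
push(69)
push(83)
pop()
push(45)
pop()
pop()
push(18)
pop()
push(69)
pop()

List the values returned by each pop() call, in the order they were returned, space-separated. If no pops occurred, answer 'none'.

push(40): heap contents = [40]
pop() → 40: heap contents = []
push(69): heap contents = [69]
push(83): heap contents = [69, 83]
pop() → 69: heap contents = [83]
push(45): heap contents = [45, 83]
pop() → 45: heap contents = [83]
pop() → 83: heap contents = []
push(18): heap contents = [18]
pop() → 18: heap contents = []
push(69): heap contents = [69]
pop() → 69: heap contents = []

Answer: 40 69 45 83 18 69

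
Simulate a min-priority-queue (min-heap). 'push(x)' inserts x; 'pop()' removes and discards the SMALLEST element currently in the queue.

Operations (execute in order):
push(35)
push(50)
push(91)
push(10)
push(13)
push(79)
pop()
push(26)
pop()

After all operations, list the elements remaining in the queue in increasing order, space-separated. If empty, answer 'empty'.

push(35): heap contents = [35]
push(50): heap contents = [35, 50]
push(91): heap contents = [35, 50, 91]
push(10): heap contents = [10, 35, 50, 91]
push(13): heap contents = [10, 13, 35, 50, 91]
push(79): heap contents = [10, 13, 35, 50, 79, 91]
pop() → 10: heap contents = [13, 35, 50, 79, 91]
push(26): heap contents = [13, 26, 35, 50, 79, 91]
pop() → 13: heap contents = [26, 35, 50, 79, 91]

Answer: 26 35 50 79 91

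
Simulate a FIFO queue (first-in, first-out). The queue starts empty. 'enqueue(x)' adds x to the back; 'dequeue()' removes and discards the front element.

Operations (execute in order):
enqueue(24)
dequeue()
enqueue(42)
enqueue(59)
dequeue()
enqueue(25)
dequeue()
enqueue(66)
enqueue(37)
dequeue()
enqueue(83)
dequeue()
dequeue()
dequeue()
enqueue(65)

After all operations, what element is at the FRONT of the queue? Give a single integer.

Answer: 65

Derivation:
enqueue(24): queue = [24]
dequeue(): queue = []
enqueue(42): queue = [42]
enqueue(59): queue = [42, 59]
dequeue(): queue = [59]
enqueue(25): queue = [59, 25]
dequeue(): queue = [25]
enqueue(66): queue = [25, 66]
enqueue(37): queue = [25, 66, 37]
dequeue(): queue = [66, 37]
enqueue(83): queue = [66, 37, 83]
dequeue(): queue = [37, 83]
dequeue(): queue = [83]
dequeue(): queue = []
enqueue(65): queue = [65]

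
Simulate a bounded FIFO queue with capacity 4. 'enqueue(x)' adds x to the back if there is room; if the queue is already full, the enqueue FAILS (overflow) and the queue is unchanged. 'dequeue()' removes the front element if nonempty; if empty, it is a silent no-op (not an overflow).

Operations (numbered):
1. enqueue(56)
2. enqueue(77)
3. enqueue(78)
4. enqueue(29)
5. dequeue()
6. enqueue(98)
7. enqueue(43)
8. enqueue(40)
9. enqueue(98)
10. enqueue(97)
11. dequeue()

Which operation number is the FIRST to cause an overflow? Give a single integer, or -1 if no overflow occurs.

Answer: 7

Derivation:
1. enqueue(56): size=1
2. enqueue(77): size=2
3. enqueue(78): size=3
4. enqueue(29): size=4
5. dequeue(): size=3
6. enqueue(98): size=4
7. enqueue(43): size=4=cap → OVERFLOW (fail)
8. enqueue(40): size=4=cap → OVERFLOW (fail)
9. enqueue(98): size=4=cap → OVERFLOW (fail)
10. enqueue(97): size=4=cap → OVERFLOW (fail)
11. dequeue(): size=3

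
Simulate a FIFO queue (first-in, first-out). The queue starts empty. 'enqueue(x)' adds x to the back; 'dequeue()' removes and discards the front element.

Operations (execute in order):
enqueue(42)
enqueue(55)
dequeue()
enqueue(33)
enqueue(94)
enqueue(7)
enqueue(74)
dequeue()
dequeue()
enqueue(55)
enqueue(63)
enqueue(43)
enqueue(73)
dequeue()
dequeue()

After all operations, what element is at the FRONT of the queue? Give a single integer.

Answer: 74

Derivation:
enqueue(42): queue = [42]
enqueue(55): queue = [42, 55]
dequeue(): queue = [55]
enqueue(33): queue = [55, 33]
enqueue(94): queue = [55, 33, 94]
enqueue(7): queue = [55, 33, 94, 7]
enqueue(74): queue = [55, 33, 94, 7, 74]
dequeue(): queue = [33, 94, 7, 74]
dequeue(): queue = [94, 7, 74]
enqueue(55): queue = [94, 7, 74, 55]
enqueue(63): queue = [94, 7, 74, 55, 63]
enqueue(43): queue = [94, 7, 74, 55, 63, 43]
enqueue(73): queue = [94, 7, 74, 55, 63, 43, 73]
dequeue(): queue = [7, 74, 55, 63, 43, 73]
dequeue(): queue = [74, 55, 63, 43, 73]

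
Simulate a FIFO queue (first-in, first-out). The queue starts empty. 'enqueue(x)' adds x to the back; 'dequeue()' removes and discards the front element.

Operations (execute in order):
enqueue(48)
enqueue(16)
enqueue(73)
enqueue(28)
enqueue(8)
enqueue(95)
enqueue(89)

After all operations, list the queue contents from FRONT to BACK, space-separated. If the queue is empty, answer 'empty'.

enqueue(48): [48]
enqueue(16): [48, 16]
enqueue(73): [48, 16, 73]
enqueue(28): [48, 16, 73, 28]
enqueue(8): [48, 16, 73, 28, 8]
enqueue(95): [48, 16, 73, 28, 8, 95]
enqueue(89): [48, 16, 73, 28, 8, 95, 89]

Answer: 48 16 73 28 8 95 89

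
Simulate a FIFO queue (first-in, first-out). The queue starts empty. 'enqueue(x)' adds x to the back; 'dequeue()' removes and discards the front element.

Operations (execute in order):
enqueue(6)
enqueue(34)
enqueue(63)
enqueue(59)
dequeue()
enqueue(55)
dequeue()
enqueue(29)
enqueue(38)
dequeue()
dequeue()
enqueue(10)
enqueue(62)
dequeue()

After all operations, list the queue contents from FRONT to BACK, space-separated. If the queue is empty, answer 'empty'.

enqueue(6): [6]
enqueue(34): [6, 34]
enqueue(63): [6, 34, 63]
enqueue(59): [6, 34, 63, 59]
dequeue(): [34, 63, 59]
enqueue(55): [34, 63, 59, 55]
dequeue(): [63, 59, 55]
enqueue(29): [63, 59, 55, 29]
enqueue(38): [63, 59, 55, 29, 38]
dequeue(): [59, 55, 29, 38]
dequeue(): [55, 29, 38]
enqueue(10): [55, 29, 38, 10]
enqueue(62): [55, 29, 38, 10, 62]
dequeue(): [29, 38, 10, 62]

Answer: 29 38 10 62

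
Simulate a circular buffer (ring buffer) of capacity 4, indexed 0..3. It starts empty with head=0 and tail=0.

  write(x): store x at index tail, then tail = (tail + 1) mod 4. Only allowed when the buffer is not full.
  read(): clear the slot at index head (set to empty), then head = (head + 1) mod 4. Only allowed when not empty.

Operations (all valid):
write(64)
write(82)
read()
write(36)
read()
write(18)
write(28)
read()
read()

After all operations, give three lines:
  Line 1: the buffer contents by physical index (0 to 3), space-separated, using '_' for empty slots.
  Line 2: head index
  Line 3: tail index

Answer: 28 _ _ _
0
1

Derivation:
write(64): buf=[64 _ _ _], head=0, tail=1, size=1
write(82): buf=[64 82 _ _], head=0, tail=2, size=2
read(): buf=[_ 82 _ _], head=1, tail=2, size=1
write(36): buf=[_ 82 36 _], head=1, tail=3, size=2
read(): buf=[_ _ 36 _], head=2, tail=3, size=1
write(18): buf=[_ _ 36 18], head=2, tail=0, size=2
write(28): buf=[28 _ 36 18], head=2, tail=1, size=3
read(): buf=[28 _ _ 18], head=3, tail=1, size=2
read(): buf=[28 _ _ _], head=0, tail=1, size=1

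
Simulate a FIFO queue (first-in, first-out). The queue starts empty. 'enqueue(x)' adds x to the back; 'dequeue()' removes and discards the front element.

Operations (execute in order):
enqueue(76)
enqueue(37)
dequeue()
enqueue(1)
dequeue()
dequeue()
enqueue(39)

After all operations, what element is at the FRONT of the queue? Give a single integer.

enqueue(76): queue = [76]
enqueue(37): queue = [76, 37]
dequeue(): queue = [37]
enqueue(1): queue = [37, 1]
dequeue(): queue = [1]
dequeue(): queue = []
enqueue(39): queue = [39]

Answer: 39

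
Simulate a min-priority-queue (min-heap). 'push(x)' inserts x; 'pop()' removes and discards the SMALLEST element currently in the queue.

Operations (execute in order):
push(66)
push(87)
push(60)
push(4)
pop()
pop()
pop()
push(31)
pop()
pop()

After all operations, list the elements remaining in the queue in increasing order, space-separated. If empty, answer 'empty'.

Answer: empty

Derivation:
push(66): heap contents = [66]
push(87): heap contents = [66, 87]
push(60): heap contents = [60, 66, 87]
push(4): heap contents = [4, 60, 66, 87]
pop() → 4: heap contents = [60, 66, 87]
pop() → 60: heap contents = [66, 87]
pop() → 66: heap contents = [87]
push(31): heap contents = [31, 87]
pop() → 31: heap contents = [87]
pop() → 87: heap contents = []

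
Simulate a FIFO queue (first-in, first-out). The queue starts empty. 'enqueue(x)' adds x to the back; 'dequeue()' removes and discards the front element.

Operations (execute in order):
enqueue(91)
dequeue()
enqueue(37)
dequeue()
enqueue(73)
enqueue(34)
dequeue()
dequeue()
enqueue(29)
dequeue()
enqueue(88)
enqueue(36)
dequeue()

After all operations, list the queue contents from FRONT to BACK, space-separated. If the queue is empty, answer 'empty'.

enqueue(91): [91]
dequeue(): []
enqueue(37): [37]
dequeue(): []
enqueue(73): [73]
enqueue(34): [73, 34]
dequeue(): [34]
dequeue(): []
enqueue(29): [29]
dequeue(): []
enqueue(88): [88]
enqueue(36): [88, 36]
dequeue(): [36]

Answer: 36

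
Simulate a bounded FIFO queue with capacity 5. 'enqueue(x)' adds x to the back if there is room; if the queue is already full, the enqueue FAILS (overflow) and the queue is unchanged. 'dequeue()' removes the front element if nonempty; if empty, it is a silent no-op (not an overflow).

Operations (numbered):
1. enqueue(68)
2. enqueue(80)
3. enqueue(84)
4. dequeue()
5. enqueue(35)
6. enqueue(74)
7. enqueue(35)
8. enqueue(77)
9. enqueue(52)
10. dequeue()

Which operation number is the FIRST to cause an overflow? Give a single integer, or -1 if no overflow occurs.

1. enqueue(68): size=1
2. enqueue(80): size=2
3. enqueue(84): size=3
4. dequeue(): size=2
5. enqueue(35): size=3
6. enqueue(74): size=4
7. enqueue(35): size=5
8. enqueue(77): size=5=cap → OVERFLOW (fail)
9. enqueue(52): size=5=cap → OVERFLOW (fail)
10. dequeue(): size=4

Answer: 8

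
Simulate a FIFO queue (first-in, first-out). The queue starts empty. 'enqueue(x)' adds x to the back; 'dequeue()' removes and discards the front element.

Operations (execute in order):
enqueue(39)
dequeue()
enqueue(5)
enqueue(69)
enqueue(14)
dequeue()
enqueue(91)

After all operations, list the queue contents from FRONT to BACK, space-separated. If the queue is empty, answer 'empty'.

Answer: 69 14 91

Derivation:
enqueue(39): [39]
dequeue(): []
enqueue(5): [5]
enqueue(69): [5, 69]
enqueue(14): [5, 69, 14]
dequeue(): [69, 14]
enqueue(91): [69, 14, 91]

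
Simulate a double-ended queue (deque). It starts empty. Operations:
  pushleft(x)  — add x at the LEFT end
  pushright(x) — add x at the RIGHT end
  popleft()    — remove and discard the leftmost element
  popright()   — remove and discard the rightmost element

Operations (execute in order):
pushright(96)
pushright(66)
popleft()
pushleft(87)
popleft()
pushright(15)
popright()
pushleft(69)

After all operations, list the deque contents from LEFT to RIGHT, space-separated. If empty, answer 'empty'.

Answer: 69 66

Derivation:
pushright(96): [96]
pushright(66): [96, 66]
popleft(): [66]
pushleft(87): [87, 66]
popleft(): [66]
pushright(15): [66, 15]
popright(): [66]
pushleft(69): [69, 66]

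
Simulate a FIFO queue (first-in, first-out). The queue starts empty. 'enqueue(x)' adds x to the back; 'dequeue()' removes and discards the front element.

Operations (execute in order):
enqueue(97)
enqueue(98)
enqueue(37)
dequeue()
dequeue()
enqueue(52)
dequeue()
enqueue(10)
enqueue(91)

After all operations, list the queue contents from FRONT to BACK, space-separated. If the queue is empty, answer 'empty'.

Answer: 52 10 91

Derivation:
enqueue(97): [97]
enqueue(98): [97, 98]
enqueue(37): [97, 98, 37]
dequeue(): [98, 37]
dequeue(): [37]
enqueue(52): [37, 52]
dequeue(): [52]
enqueue(10): [52, 10]
enqueue(91): [52, 10, 91]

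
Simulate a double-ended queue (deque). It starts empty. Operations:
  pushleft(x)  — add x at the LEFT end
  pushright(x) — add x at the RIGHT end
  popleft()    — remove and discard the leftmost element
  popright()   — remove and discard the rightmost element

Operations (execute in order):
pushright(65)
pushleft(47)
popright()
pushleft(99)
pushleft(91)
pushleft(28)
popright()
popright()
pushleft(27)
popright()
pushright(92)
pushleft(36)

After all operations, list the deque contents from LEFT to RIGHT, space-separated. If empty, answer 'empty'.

pushright(65): [65]
pushleft(47): [47, 65]
popright(): [47]
pushleft(99): [99, 47]
pushleft(91): [91, 99, 47]
pushleft(28): [28, 91, 99, 47]
popright(): [28, 91, 99]
popright(): [28, 91]
pushleft(27): [27, 28, 91]
popright(): [27, 28]
pushright(92): [27, 28, 92]
pushleft(36): [36, 27, 28, 92]

Answer: 36 27 28 92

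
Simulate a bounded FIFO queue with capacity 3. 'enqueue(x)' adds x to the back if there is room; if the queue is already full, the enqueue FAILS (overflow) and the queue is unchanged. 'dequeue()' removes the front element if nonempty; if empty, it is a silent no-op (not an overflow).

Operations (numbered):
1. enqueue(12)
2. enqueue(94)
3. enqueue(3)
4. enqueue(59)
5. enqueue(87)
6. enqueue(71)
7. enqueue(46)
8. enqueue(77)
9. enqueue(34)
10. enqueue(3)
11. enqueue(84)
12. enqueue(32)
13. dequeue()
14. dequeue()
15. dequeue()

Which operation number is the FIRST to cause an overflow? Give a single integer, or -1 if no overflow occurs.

Answer: 4

Derivation:
1. enqueue(12): size=1
2. enqueue(94): size=2
3. enqueue(3): size=3
4. enqueue(59): size=3=cap → OVERFLOW (fail)
5. enqueue(87): size=3=cap → OVERFLOW (fail)
6. enqueue(71): size=3=cap → OVERFLOW (fail)
7. enqueue(46): size=3=cap → OVERFLOW (fail)
8. enqueue(77): size=3=cap → OVERFLOW (fail)
9. enqueue(34): size=3=cap → OVERFLOW (fail)
10. enqueue(3): size=3=cap → OVERFLOW (fail)
11. enqueue(84): size=3=cap → OVERFLOW (fail)
12. enqueue(32): size=3=cap → OVERFLOW (fail)
13. dequeue(): size=2
14. dequeue(): size=1
15. dequeue(): size=0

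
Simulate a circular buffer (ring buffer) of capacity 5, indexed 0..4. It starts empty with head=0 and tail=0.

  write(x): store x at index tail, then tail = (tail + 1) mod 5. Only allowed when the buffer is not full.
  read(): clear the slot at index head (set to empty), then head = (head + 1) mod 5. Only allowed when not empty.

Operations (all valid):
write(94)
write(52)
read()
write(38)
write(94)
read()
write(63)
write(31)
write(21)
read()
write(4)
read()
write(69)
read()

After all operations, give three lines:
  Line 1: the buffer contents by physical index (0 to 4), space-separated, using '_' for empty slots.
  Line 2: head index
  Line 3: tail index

Answer: 31 21 4 69 _
0
4

Derivation:
write(94): buf=[94 _ _ _ _], head=0, tail=1, size=1
write(52): buf=[94 52 _ _ _], head=0, tail=2, size=2
read(): buf=[_ 52 _ _ _], head=1, tail=2, size=1
write(38): buf=[_ 52 38 _ _], head=1, tail=3, size=2
write(94): buf=[_ 52 38 94 _], head=1, tail=4, size=3
read(): buf=[_ _ 38 94 _], head=2, tail=4, size=2
write(63): buf=[_ _ 38 94 63], head=2, tail=0, size=3
write(31): buf=[31 _ 38 94 63], head=2, tail=1, size=4
write(21): buf=[31 21 38 94 63], head=2, tail=2, size=5
read(): buf=[31 21 _ 94 63], head=3, tail=2, size=4
write(4): buf=[31 21 4 94 63], head=3, tail=3, size=5
read(): buf=[31 21 4 _ 63], head=4, tail=3, size=4
write(69): buf=[31 21 4 69 63], head=4, tail=4, size=5
read(): buf=[31 21 4 69 _], head=0, tail=4, size=4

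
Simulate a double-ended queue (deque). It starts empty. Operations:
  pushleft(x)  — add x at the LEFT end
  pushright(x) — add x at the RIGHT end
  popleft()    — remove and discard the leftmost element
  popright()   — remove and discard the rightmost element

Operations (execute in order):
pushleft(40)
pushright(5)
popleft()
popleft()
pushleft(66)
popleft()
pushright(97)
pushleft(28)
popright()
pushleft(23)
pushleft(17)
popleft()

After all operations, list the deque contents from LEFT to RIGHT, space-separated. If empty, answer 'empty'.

Answer: 23 28

Derivation:
pushleft(40): [40]
pushright(5): [40, 5]
popleft(): [5]
popleft(): []
pushleft(66): [66]
popleft(): []
pushright(97): [97]
pushleft(28): [28, 97]
popright(): [28]
pushleft(23): [23, 28]
pushleft(17): [17, 23, 28]
popleft(): [23, 28]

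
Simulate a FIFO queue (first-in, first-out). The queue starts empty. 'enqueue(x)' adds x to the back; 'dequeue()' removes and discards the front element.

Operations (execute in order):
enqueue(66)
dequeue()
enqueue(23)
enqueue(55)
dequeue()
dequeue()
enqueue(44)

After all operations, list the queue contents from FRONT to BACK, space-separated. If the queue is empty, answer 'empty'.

Answer: 44

Derivation:
enqueue(66): [66]
dequeue(): []
enqueue(23): [23]
enqueue(55): [23, 55]
dequeue(): [55]
dequeue(): []
enqueue(44): [44]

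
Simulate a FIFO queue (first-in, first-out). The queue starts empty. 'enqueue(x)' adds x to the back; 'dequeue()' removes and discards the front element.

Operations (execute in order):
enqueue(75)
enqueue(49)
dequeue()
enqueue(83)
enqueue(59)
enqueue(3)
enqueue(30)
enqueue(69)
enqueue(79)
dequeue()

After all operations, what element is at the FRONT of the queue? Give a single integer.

enqueue(75): queue = [75]
enqueue(49): queue = [75, 49]
dequeue(): queue = [49]
enqueue(83): queue = [49, 83]
enqueue(59): queue = [49, 83, 59]
enqueue(3): queue = [49, 83, 59, 3]
enqueue(30): queue = [49, 83, 59, 3, 30]
enqueue(69): queue = [49, 83, 59, 3, 30, 69]
enqueue(79): queue = [49, 83, 59, 3, 30, 69, 79]
dequeue(): queue = [83, 59, 3, 30, 69, 79]

Answer: 83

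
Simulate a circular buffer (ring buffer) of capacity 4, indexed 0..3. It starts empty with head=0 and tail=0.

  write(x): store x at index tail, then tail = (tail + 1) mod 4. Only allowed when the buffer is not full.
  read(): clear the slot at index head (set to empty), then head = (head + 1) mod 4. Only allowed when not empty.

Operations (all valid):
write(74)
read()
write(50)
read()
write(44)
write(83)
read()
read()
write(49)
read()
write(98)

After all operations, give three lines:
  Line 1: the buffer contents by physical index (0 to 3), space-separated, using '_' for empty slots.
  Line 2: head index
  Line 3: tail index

write(74): buf=[74 _ _ _], head=0, tail=1, size=1
read(): buf=[_ _ _ _], head=1, tail=1, size=0
write(50): buf=[_ 50 _ _], head=1, tail=2, size=1
read(): buf=[_ _ _ _], head=2, tail=2, size=0
write(44): buf=[_ _ 44 _], head=2, tail=3, size=1
write(83): buf=[_ _ 44 83], head=2, tail=0, size=2
read(): buf=[_ _ _ 83], head=3, tail=0, size=1
read(): buf=[_ _ _ _], head=0, tail=0, size=0
write(49): buf=[49 _ _ _], head=0, tail=1, size=1
read(): buf=[_ _ _ _], head=1, tail=1, size=0
write(98): buf=[_ 98 _ _], head=1, tail=2, size=1

Answer: _ 98 _ _
1
2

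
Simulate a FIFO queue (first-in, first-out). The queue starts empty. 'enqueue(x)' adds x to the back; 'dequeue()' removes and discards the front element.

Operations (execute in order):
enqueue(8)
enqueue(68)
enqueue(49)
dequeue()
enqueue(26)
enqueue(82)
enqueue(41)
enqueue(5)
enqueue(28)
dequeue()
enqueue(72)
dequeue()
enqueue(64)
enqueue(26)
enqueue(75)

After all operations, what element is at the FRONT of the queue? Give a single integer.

enqueue(8): queue = [8]
enqueue(68): queue = [8, 68]
enqueue(49): queue = [8, 68, 49]
dequeue(): queue = [68, 49]
enqueue(26): queue = [68, 49, 26]
enqueue(82): queue = [68, 49, 26, 82]
enqueue(41): queue = [68, 49, 26, 82, 41]
enqueue(5): queue = [68, 49, 26, 82, 41, 5]
enqueue(28): queue = [68, 49, 26, 82, 41, 5, 28]
dequeue(): queue = [49, 26, 82, 41, 5, 28]
enqueue(72): queue = [49, 26, 82, 41, 5, 28, 72]
dequeue(): queue = [26, 82, 41, 5, 28, 72]
enqueue(64): queue = [26, 82, 41, 5, 28, 72, 64]
enqueue(26): queue = [26, 82, 41, 5, 28, 72, 64, 26]
enqueue(75): queue = [26, 82, 41, 5, 28, 72, 64, 26, 75]

Answer: 26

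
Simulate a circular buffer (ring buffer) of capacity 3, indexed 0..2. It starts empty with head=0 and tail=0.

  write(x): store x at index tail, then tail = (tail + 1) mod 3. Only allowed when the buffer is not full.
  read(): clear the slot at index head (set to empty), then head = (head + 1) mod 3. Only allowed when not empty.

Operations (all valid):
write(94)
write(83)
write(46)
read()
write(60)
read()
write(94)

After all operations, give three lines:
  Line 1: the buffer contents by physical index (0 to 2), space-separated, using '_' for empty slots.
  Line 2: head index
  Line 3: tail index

write(94): buf=[94 _ _], head=0, tail=1, size=1
write(83): buf=[94 83 _], head=0, tail=2, size=2
write(46): buf=[94 83 46], head=0, tail=0, size=3
read(): buf=[_ 83 46], head=1, tail=0, size=2
write(60): buf=[60 83 46], head=1, tail=1, size=3
read(): buf=[60 _ 46], head=2, tail=1, size=2
write(94): buf=[60 94 46], head=2, tail=2, size=3

Answer: 60 94 46
2
2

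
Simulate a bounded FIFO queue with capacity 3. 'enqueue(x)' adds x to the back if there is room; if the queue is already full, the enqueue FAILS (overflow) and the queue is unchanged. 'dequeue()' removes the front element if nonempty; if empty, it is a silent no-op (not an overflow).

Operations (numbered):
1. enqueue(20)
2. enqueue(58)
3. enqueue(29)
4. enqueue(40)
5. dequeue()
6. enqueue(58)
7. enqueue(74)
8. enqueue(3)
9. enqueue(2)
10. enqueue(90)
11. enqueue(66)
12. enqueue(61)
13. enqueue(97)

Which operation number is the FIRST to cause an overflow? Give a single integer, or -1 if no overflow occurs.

1. enqueue(20): size=1
2. enqueue(58): size=2
3. enqueue(29): size=3
4. enqueue(40): size=3=cap → OVERFLOW (fail)
5. dequeue(): size=2
6. enqueue(58): size=3
7. enqueue(74): size=3=cap → OVERFLOW (fail)
8. enqueue(3): size=3=cap → OVERFLOW (fail)
9. enqueue(2): size=3=cap → OVERFLOW (fail)
10. enqueue(90): size=3=cap → OVERFLOW (fail)
11. enqueue(66): size=3=cap → OVERFLOW (fail)
12. enqueue(61): size=3=cap → OVERFLOW (fail)
13. enqueue(97): size=3=cap → OVERFLOW (fail)

Answer: 4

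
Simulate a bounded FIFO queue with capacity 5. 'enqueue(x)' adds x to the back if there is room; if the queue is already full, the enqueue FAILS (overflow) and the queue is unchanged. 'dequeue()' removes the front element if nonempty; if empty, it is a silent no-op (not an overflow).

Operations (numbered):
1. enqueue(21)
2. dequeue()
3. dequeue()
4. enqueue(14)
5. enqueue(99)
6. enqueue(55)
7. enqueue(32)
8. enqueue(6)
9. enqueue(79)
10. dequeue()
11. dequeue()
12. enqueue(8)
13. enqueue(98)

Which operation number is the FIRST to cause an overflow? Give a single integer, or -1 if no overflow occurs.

1. enqueue(21): size=1
2. dequeue(): size=0
3. dequeue(): empty, no-op, size=0
4. enqueue(14): size=1
5. enqueue(99): size=2
6. enqueue(55): size=3
7. enqueue(32): size=4
8. enqueue(6): size=5
9. enqueue(79): size=5=cap → OVERFLOW (fail)
10. dequeue(): size=4
11. dequeue(): size=3
12. enqueue(8): size=4
13. enqueue(98): size=5

Answer: 9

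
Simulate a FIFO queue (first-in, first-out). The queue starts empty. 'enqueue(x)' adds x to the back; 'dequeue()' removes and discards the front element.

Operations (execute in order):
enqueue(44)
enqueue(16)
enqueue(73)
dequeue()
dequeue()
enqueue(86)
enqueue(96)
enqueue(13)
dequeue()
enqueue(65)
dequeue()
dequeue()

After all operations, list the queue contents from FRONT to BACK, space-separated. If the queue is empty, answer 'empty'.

enqueue(44): [44]
enqueue(16): [44, 16]
enqueue(73): [44, 16, 73]
dequeue(): [16, 73]
dequeue(): [73]
enqueue(86): [73, 86]
enqueue(96): [73, 86, 96]
enqueue(13): [73, 86, 96, 13]
dequeue(): [86, 96, 13]
enqueue(65): [86, 96, 13, 65]
dequeue(): [96, 13, 65]
dequeue(): [13, 65]

Answer: 13 65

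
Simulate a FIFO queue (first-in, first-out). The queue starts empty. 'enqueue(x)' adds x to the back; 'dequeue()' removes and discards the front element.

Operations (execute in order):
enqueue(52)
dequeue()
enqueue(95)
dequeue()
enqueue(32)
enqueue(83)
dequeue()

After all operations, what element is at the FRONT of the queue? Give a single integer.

enqueue(52): queue = [52]
dequeue(): queue = []
enqueue(95): queue = [95]
dequeue(): queue = []
enqueue(32): queue = [32]
enqueue(83): queue = [32, 83]
dequeue(): queue = [83]

Answer: 83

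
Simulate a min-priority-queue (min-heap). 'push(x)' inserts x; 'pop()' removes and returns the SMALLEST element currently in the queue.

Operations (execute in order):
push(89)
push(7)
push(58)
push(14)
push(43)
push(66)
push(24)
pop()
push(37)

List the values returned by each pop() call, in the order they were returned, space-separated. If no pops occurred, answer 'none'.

push(89): heap contents = [89]
push(7): heap contents = [7, 89]
push(58): heap contents = [7, 58, 89]
push(14): heap contents = [7, 14, 58, 89]
push(43): heap contents = [7, 14, 43, 58, 89]
push(66): heap contents = [7, 14, 43, 58, 66, 89]
push(24): heap contents = [7, 14, 24, 43, 58, 66, 89]
pop() → 7: heap contents = [14, 24, 43, 58, 66, 89]
push(37): heap contents = [14, 24, 37, 43, 58, 66, 89]

Answer: 7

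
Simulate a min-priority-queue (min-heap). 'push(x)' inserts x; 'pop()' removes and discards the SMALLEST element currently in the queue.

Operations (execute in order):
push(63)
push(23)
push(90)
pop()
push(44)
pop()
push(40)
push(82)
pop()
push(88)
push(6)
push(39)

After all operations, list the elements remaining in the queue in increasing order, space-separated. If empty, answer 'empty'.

push(63): heap contents = [63]
push(23): heap contents = [23, 63]
push(90): heap contents = [23, 63, 90]
pop() → 23: heap contents = [63, 90]
push(44): heap contents = [44, 63, 90]
pop() → 44: heap contents = [63, 90]
push(40): heap contents = [40, 63, 90]
push(82): heap contents = [40, 63, 82, 90]
pop() → 40: heap contents = [63, 82, 90]
push(88): heap contents = [63, 82, 88, 90]
push(6): heap contents = [6, 63, 82, 88, 90]
push(39): heap contents = [6, 39, 63, 82, 88, 90]

Answer: 6 39 63 82 88 90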